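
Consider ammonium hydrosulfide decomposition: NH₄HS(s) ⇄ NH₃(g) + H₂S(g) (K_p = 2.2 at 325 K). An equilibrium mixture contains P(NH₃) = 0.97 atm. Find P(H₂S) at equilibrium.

(NH₄HS is a pure solid — omitted from K_p.)
At equilibrium, K_p = P(NH₃)·P(H₂S) = 2.2.
(0.97)·(P(H₂S)) = 2.2
P(H₂S) = 2.27 = 2.3 atm

P(H₂S) = 2.3 atm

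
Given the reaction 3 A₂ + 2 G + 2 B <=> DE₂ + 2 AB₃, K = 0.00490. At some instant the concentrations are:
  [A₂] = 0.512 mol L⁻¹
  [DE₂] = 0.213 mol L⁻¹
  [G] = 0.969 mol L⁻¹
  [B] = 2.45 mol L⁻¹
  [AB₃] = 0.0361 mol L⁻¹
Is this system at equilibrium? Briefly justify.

Q = [DE₂]·[AB₃]² / ([A₂]³·[G]²·[B]²) = (0.213)·(0.0361)² / ((0.512)³·(0.969)²·(2.45)²) = 3.67e-4
Q = 3.67e-4 < K = 0.00490: net forward reaction.

no; Q < K, reaction proceeds forward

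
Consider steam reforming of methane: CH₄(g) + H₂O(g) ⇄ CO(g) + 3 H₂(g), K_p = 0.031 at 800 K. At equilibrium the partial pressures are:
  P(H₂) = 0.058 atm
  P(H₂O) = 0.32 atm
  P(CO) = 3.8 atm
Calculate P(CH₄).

At equilibrium, K_p = P(CO)·P(H₂)³ / (P(CH₄)·P(H₂O)) = 0.031.
(3.8)·(0.058)³ / ((P(CH₄))·(0.32)) = 0.031
P(CH₄) = 0.0747 = 0.075 atm

P(CH₄) = 0.075 atm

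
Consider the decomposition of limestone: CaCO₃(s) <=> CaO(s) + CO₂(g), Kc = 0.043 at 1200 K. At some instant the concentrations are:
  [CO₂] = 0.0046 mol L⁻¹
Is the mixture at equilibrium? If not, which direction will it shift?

no; Q < K, reaction proceeds forward

(CaCO₃, CaO are pure solids — omitted from Qc.)
Qc = [CO₂] = 0.0046
Qc = 0.0046 < Kc = 0.043: net forward reaction.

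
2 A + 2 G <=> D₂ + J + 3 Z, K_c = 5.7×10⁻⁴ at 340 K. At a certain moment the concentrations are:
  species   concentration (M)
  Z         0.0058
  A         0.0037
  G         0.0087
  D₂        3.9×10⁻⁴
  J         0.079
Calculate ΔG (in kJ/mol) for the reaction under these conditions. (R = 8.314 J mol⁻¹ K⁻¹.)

Q_c = [D₂]·[J]·[Z]³ / ([A]²·[G]²) = (3.9×10⁻⁴)·(0.079)·(0.0058)³ / ((0.0037)²·(0.0087)²) = 0.00580
ΔG = RT ln(Q_c/K_c) = (8.314 J mol⁻¹ K⁻¹)(340 K) × ln(0.00580/5.7×10⁻⁴)
   = (2.827 kJ/mol)(2.320) = 6.56 kJ/mol
ΔG > 0, so the forward reaction is non-spontaneous (proceeds in reverse).

ΔG = 6.56 kJ/mol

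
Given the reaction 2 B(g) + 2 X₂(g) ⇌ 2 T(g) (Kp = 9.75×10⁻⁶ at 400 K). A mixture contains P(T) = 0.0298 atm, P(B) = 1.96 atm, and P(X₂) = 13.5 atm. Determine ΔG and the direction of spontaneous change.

Qp = P(T)² / (P(B)²·P(X₂)²) = (0.0298)² / ((1.96)²·(13.5)²) = 1.27×10⁻⁶
ΔG = RT ln(Qp/Kp) = (8.314 J mol⁻¹ K⁻¹)(400 K) × ln(1.27×10⁻⁶/9.75×10⁻⁶)
   = (3.326 kJ/mol)(-2.038) = -6.78 kJ/mol
ΔG < 0, so the forward reaction is spontaneous (proceeds forward).

ΔG = -6.78 kJ/mol; the forward reaction is spontaneous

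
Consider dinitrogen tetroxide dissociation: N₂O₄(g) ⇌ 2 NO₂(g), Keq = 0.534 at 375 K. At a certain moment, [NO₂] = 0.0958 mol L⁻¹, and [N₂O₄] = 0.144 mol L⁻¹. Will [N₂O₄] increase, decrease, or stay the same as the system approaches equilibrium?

decrease

Q = [NO₂]² / [N₂O₄] = (0.0958)² / (0.144) = 0.0637
Q = 0.0637 < Keq = 0.534: net forward reaction.
N₂O₄ is a reactant, so it decreases.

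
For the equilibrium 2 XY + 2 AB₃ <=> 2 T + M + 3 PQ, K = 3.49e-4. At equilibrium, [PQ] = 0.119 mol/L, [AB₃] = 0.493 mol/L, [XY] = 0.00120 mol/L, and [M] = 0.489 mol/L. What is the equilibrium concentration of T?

At equilibrium, K = [T]²·[M]·[PQ]³ / ([XY]²·[AB₃]²) = 3.49e-4.
([T])²·(0.489)·(0.119)³ / ((0.00120)²·(0.493)²) = 3.49e-4
[T]² = 1.48e-7 ⇒ [T] = 3.85e-4 mol/L

[T] = 3.85e-4 mol/L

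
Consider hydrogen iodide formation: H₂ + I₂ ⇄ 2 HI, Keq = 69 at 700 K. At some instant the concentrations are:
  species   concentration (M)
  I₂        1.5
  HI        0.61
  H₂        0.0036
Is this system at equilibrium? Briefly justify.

yes, at equilibrium

Q = [HI]² / ([H₂]·[I₂]) = (0.61)² / ((0.0036)·(1.5)) = 69
Q = 69 = Keq; the system is at equilibrium.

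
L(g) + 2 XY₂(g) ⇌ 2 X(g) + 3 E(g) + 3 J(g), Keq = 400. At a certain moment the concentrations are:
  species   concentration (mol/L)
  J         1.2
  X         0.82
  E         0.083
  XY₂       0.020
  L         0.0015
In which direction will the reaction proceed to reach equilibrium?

to the left

Q = [X]²·[E]³·[J]³ / ([L]·[XY₂]²) = (0.82)²·(0.083)³·(1.2)³ / ((0.0015)·(0.020)²) = 1100
Q = 1100 > Keq = 400, so the reverse reaction proceeds.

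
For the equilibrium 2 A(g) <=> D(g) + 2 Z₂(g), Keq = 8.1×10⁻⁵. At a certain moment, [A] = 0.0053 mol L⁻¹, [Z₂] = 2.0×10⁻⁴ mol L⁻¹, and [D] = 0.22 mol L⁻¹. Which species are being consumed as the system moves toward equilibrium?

Q = [D]·[Z₂]² / [A]² = (0.22)·(2.0×10⁻⁴)² / (0.0053)² = 3.1×10⁻⁴
Q = 3.1×10⁻⁴ > Keq = 8.1×10⁻⁵: net reverse reaction.

D, Z₂ (products)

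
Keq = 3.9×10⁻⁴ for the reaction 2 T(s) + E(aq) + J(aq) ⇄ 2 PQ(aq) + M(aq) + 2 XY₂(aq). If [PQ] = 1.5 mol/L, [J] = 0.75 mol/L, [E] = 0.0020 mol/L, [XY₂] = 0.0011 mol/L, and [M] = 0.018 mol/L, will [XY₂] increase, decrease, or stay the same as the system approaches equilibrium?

(T is a pure solid — omitted from Q.)
Q = [PQ]²·[M]·[XY₂]² / ([E]·[J]) = (1.5)²·(0.018)·(0.0011)² / ((0.0020)·(0.75)) = 3.3×10⁻⁵
Q = 3.3×10⁻⁵ < Keq = 3.9×10⁻⁴: net forward reaction.
XY₂ is a product, so it increases.

increase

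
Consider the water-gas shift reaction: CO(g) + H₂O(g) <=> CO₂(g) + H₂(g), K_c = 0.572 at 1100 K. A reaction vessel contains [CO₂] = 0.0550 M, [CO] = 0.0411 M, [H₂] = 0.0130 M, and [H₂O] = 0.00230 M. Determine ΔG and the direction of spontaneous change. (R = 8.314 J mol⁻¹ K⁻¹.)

Q_c = [CO₂]·[H₂] / ([CO]·[H₂O]) = (0.0550)·(0.0130) / ((0.0411)·(0.00230)) = 7.56
ΔG = RT ln(Q_c/K_c) = (8.314 J mol⁻¹ K⁻¹)(1100 K) × ln(7.56/0.572)
   = (9.145 kJ/mol)(2.581) = 23.6 kJ/mol
ΔG > 0, so the forward reaction is non-spontaneous (proceeds in reverse).

ΔG = 23.6 kJ/mol; the forward reaction is non-spontaneous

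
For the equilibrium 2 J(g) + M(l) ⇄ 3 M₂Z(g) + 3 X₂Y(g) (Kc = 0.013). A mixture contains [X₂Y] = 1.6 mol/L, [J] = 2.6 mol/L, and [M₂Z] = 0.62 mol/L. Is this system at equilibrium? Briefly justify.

no; Q > K, reaction proceeds in reverse

(M is a pure liquid — omitted from Qc.)
Qc = [M₂Z]³·[X₂Y]³ / [J]² = (0.62)³·(1.6)³ / (2.6)² = 0.14
Qc = 0.14 > Kc = 0.013: net reverse reaction.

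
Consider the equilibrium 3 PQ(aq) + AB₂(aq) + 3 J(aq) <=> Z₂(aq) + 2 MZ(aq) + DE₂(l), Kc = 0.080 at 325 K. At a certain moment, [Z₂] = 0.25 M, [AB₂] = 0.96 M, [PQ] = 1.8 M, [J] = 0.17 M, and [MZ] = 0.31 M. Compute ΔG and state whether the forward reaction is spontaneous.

(DE₂ is a pure liquid — omitted from Qc.)
Qc = [Z₂]·[MZ]² / ([PQ]³·[AB₂]·[J]³) = (0.25)·(0.31)² / ((1.8)³·(0.96)·(0.17)³) = 0.873
ΔG = RT ln(Qc/Kc) = (8.314 J mol⁻¹ K⁻¹)(325 K) × ln(0.873/0.080)
   = (2.702 kJ/mol)(2.390) = 6.46 kJ/mol
ΔG > 0, so the forward reaction is non-spontaneous (proceeds in reverse).

ΔG = 6.46 kJ/mol; the forward reaction is non-spontaneous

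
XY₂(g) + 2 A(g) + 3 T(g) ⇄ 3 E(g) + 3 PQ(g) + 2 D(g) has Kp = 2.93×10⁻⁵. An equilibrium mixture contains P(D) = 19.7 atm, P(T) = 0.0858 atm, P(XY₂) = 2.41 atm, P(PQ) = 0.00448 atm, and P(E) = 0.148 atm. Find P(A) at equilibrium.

P(A) = 1.59 atm

At equilibrium, Kp = P(E)³·P(PQ)³·P(D)² / (P(XY₂)·P(A)²·P(T)³) = 2.93×10⁻⁵.
(0.148)³·(0.00448)³·(19.7)² / ((2.41)·(P(A))²·(0.0858)³) = 2.93×10⁻⁵
P(A)² = 2.54 ⇒ P(A) = 1.59 atm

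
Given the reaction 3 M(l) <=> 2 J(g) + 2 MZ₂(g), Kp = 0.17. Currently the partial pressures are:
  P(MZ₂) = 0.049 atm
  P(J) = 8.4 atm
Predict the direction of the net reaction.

no net change (already at equilibrium)

(M is a pure liquid — omitted from Qp.)
Qp = P(J)²·P(MZ₂)² = (8.4)²·(0.049)² = 0.17
Qp = 0.17 = Kp, so the system is already at equilibrium.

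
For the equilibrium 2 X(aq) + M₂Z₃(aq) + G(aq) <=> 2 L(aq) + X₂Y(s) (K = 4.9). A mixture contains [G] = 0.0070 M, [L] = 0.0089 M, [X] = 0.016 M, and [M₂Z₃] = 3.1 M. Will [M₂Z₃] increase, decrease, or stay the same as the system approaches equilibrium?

increase

(X₂Y is a pure solid — omitted from Q.)
Q = [L]² / ([X]²·[M₂Z₃]·[G]) = (0.0089)² / ((0.016)²·(3.1)·(0.0070)) = 14
Q = 14 > K = 4.9: net reverse reaction.
M₂Z₃ is a reactant, so it increases.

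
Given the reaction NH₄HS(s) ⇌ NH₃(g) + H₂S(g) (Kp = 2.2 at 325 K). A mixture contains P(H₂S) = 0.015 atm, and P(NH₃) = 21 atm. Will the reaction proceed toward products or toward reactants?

(NH₄HS is a pure solid — omitted from Qp.)
Qp = P(NH₃)·P(H₂S) = (21)·(0.015) = 0.31
Qp = 0.31 < Kp = 2.2, so the forward reaction proceeds.

forward (toward products)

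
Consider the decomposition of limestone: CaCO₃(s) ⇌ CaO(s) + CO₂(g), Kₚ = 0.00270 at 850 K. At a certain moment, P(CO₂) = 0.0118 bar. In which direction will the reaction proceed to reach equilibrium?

(CaCO₃, CaO are pure solids — omitted from Qₚ.)
Qₚ = P(CO₂) = 0.0118
Qₚ = 0.0118 > Kₚ = 0.00270, so the reverse reaction proceeds.

reverse (toward reactants)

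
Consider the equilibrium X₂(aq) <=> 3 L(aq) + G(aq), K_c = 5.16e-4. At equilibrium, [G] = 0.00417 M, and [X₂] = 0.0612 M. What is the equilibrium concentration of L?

At equilibrium, K_c = [L]³·[G] / [X₂] = 5.16e-4.
([L])³·(0.00417) / (0.0612) = 5.16e-4
[L]³ = 0.00757 ⇒ [L] = 0.196 M

[L] = 0.196 M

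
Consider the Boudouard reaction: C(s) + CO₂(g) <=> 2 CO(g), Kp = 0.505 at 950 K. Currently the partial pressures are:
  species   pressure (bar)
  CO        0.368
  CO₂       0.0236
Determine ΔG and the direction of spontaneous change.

ΔG = 19.2 kJ/mol; the forward reaction is non-spontaneous

(C is a pure solid — omitted from Qp.)
Qp = P(CO)² / P(CO₂) = (0.368)² / (0.0236) = 5.74
ΔG = RT ln(Qp/Kp) = (8.314 J mol⁻¹ K⁻¹)(950 K) × ln(5.74/0.505)
   = (7.898 kJ/mol)(2.431) = 19.2 kJ/mol
ΔG > 0, so the forward reaction is non-spontaneous (proceeds in reverse).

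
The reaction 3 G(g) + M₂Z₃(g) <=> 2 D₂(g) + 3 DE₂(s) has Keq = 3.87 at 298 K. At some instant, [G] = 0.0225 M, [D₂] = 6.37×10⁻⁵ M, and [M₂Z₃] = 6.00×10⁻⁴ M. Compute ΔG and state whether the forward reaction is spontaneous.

(DE₂ is a pure solid — omitted from Q.)
Q = [D₂]² / ([G]³·[M₂Z₃]) = (6.37×10⁻⁵)² / ((0.0225)³·(6.00×10⁻⁴)) = 0.594
ΔG = RT ln(Q/Keq) = (8.314 J mol⁻¹ K⁻¹)(298 K) × ln(0.594/3.87)
   = (2.478 kJ/mol)(-1.874) = -4.64 kJ/mol
ΔG < 0, so the forward reaction is spontaneous (proceeds forward).

ΔG = -4.64 kJ/mol; the forward reaction is spontaneous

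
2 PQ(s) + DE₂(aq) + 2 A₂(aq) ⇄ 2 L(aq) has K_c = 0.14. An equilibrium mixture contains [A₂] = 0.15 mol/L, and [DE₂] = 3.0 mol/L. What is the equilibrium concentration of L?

(PQ is a pure solid — omitted from K_c.)
At equilibrium, K_c = [L]² / ([DE₂]·[A₂]²) = 0.14.
([L])² / ((3.0)·(0.15)²) = 0.14
[L]² = 0.00945 ⇒ [L] = 0.097 mol/L

[L] = 0.097 mol/L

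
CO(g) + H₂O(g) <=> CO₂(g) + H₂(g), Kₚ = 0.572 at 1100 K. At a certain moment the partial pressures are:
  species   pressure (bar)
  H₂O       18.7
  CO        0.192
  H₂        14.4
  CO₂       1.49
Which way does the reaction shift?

in the reverse direction

Qₚ = P(CO₂)·P(H₂) / (P(CO)·P(H₂O)) = (1.49)·(14.4) / ((0.192)·(18.7)) = 5.98
Qₚ = 5.98 > Kₚ = 0.572, so the reverse reaction proceeds.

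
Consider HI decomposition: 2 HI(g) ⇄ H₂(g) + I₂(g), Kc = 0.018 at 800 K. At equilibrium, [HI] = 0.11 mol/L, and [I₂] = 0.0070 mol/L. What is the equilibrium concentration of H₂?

At equilibrium, Kc = [H₂]·[I₂] / [HI]² = 0.018.
([H₂])·(0.0070) / (0.11)² = 0.018
[H₂] = 0.0311 = 0.031 mol/L

[H₂] = 0.031 mol/L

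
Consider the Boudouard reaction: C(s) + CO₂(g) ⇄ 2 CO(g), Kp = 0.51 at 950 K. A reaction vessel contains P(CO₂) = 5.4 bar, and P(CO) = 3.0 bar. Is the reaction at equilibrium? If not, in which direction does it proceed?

in the reverse direction

(C is a pure solid — omitted from Qp.)
Qp = P(CO)² / P(CO₂) = (3.0)² / (5.4) = 1.7
Qp = 1.7 > Kp = 0.51, so the reverse reaction proceeds.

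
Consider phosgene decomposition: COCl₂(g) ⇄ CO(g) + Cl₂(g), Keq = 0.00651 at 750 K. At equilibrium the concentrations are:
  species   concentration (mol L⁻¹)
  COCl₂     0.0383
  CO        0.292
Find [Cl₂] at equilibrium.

[Cl₂] = 8.54×10⁻⁴ mol L⁻¹

At equilibrium, Keq = [CO]·[Cl₂] / [COCl₂] = 0.00651.
(0.292)·([Cl₂]) / (0.0383) = 0.00651
[Cl₂] = 8.54×10⁻⁴ mol L⁻¹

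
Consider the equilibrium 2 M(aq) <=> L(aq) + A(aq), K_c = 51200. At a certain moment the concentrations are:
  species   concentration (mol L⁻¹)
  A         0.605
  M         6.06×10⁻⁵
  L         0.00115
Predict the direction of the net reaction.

reverse (toward reactants)

Q_c = [L]·[A] / [M]² = (0.00115)·(0.605) / (6.06×10⁻⁵)² = 1.89×10⁵
Q_c = 1.89×10⁵ > K_c = 51200, so the reverse reaction proceeds.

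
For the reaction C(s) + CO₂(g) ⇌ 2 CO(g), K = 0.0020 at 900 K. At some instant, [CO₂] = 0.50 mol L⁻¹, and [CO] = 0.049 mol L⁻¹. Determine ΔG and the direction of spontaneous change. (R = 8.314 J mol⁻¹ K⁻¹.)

ΔG = 6.55 kJ/mol; the forward reaction is non-spontaneous

(C is a pure solid — omitted from Q.)
Q = [CO]² / [CO₂] = (0.049)² / (0.50) = 0.00480
ΔG = RT ln(Q/K) = (8.314 J mol⁻¹ K⁻¹)(900 K) × ln(0.00480/0.0020)
   = (7.483 kJ/mol)(0.8755) = 6.55 kJ/mol
ΔG > 0, so the forward reaction is non-spontaneous (proceeds in reverse).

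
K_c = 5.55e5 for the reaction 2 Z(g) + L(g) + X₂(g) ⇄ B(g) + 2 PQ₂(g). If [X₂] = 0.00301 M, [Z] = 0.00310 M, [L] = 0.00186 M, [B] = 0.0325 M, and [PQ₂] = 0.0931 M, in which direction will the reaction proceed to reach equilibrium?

toward reactants

Q_c = [B]·[PQ₂]² / ([Z]²·[L]·[X₂]) = (0.0325)·(0.0931)² / ((0.00310)²·(0.00186)·(0.00301)) = 5.24e6
Q_c = 5.24e6 > K_c = 5.55e5, so the reverse reaction proceeds.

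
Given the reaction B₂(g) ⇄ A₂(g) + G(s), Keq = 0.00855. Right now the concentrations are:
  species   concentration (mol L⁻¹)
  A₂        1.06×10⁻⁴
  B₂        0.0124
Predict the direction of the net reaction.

at equilibrium

(G is a pure solid — omitted from Q.)
Q = [A₂] / [B₂] = (1.06×10⁻⁴) / (0.0124) = 0.00855
Q = 0.00855 = Keq, so the system is already at equilibrium.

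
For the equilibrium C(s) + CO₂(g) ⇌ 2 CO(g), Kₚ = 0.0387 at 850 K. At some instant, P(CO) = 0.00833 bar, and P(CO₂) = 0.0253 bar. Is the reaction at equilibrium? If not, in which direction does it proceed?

(C is a pure solid — omitted from Qₚ.)
Qₚ = P(CO)² / P(CO₂) = (0.00833)² / (0.0253) = 0.00274
Qₚ = 0.00274 < Kₚ = 0.0387, so the forward reaction proceeds.

to the right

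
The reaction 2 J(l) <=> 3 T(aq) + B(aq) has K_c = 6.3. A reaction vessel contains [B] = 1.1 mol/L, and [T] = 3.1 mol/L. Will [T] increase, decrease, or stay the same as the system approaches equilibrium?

decrease

(J is a pure liquid — omitted from Q_c.)
Q_c = [T]³·[B] = (3.1)³·(1.1) = 33
Q_c = 33 > K_c = 6.3: net reverse reaction.
T is a product, so it decreases.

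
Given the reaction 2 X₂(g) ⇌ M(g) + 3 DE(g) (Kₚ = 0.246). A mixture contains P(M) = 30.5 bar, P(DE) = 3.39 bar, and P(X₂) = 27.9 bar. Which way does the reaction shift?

to the left

Qₚ = P(M)·P(DE)³ / P(X₂)² = (30.5)·(3.39)³ / (27.9)² = 1.53
Qₚ = 1.53 > Kₚ = 0.246, so the reverse reaction proceeds.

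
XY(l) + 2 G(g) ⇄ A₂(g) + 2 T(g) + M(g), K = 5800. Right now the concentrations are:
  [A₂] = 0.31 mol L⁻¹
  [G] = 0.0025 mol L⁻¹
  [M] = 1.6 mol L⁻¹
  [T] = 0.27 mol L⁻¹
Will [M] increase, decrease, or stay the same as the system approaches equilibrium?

stay the same

(XY is a pure liquid — omitted from Q.)
Q = [A₂]·[T]²·[M] / [G]² = (0.31)·(0.27)²·(1.6) / (0.0025)² = 5800
Q = 5800 = K; the system is at equilibrium.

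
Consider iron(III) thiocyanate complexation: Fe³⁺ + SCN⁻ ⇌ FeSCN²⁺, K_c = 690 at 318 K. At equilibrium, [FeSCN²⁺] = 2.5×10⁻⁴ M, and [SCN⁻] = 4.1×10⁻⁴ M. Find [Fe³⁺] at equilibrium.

[Fe³⁺] = 8.8×10⁻⁴ M

At equilibrium, K_c = [FeSCN²⁺] / ([Fe³⁺]·[SCN⁻]) = 690.
(2.5×10⁻⁴) / (([Fe³⁺])·(4.1×10⁻⁴)) = 690
[Fe³⁺] = 8.84×10⁻⁴ = 8.8×10⁻⁴ M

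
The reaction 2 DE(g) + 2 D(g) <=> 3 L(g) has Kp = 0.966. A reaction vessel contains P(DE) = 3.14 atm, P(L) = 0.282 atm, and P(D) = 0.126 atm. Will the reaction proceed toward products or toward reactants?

forward (toward products)

Qp = P(L)³ / (P(DE)²·P(D)²) = (0.282)³ / ((3.14)²·(0.126)²) = 0.143
Qp = 0.143 < Kp = 0.966, so the forward reaction proceeds.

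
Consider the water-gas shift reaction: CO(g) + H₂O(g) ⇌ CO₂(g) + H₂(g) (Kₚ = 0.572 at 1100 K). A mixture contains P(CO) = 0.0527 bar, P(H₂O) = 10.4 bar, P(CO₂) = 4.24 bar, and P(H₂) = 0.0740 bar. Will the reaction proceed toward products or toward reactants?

no net change (already at equilibrium)

Qₚ = P(CO₂)·P(H₂) / (P(CO)·P(H₂O)) = (4.24)·(0.0740) / ((0.0527)·(10.4)) = 0.572
Qₚ = 0.572 = Kₚ, so the system is already at equilibrium.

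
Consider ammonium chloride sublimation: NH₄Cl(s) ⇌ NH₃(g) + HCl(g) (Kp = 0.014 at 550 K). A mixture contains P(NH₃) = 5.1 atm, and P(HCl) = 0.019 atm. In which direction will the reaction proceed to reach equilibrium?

reverse (toward reactants)

(NH₄Cl is a pure solid — omitted from Qp.)
Qp = P(NH₃)·P(HCl) = (5.1)·(0.019) = 0.097
Qp = 0.097 > Kp = 0.014, so the reverse reaction proceeds.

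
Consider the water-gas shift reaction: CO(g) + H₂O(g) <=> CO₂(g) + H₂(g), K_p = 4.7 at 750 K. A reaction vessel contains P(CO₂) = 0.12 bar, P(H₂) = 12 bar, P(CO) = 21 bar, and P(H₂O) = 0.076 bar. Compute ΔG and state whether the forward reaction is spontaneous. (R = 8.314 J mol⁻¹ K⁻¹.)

ΔG = -10.3 kJ/mol; the forward reaction is spontaneous

Q_p = P(CO₂)·P(H₂) / (P(CO)·P(H₂O)) = (0.12)·(12) / ((21)·(0.076)) = 0.902
ΔG = RT ln(Q_p/K_p) = (8.314 J mol⁻¹ K⁻¹)(750 K) × ln(0.902/4.7)
   = (6.236 kJ/mol)(-1.651) = -10.3 kJ/mol
ΔG < 0, so the forward reaction is spontaneous (proceeds forward).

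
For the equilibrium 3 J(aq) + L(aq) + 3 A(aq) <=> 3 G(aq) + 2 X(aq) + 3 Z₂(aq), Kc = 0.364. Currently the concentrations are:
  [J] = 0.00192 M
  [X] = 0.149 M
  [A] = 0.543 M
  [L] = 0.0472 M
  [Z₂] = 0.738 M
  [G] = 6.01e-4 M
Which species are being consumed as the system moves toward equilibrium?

Qc = [G]³·[X]²·[Z₂]³ / ([J]³·[L]·[A]³) = (6.01e-4)³·(0.149)²·(0.738)³ / ((0.00192)³·(0.0472)·(0.543)³) = 0.0362
Qc = 0.0362 < Kc = 0.364: net forward reaction.

J, L, A (reactants)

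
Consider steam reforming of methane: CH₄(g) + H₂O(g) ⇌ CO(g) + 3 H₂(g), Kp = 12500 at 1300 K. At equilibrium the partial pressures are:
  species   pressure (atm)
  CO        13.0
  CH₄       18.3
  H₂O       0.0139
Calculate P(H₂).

At equilibrium, Kp = P(CO)·P(H₂)³ / (P(CH₄)·P(H₂O)) = 12500.
(13.0)·(P(H₂))³ / ((18.3)·(0.0139)) = 12500
P(H₂)³ = 245 ⇒ P(H₂) = 6.25 atm

P(H₂) = 6.25 atm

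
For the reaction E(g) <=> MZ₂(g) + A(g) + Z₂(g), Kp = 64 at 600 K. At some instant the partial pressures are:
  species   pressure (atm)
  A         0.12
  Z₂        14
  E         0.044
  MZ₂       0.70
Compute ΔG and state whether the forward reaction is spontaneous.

ΔG = -4.36 kJ/mol; the forward reaction is spontaneous

Qp = P(MZ₂)·P(A)·P(Z₂) / P(E) = (0.70)·(0.12)·(14) / (0.044) = 26.7
ΔG = RT ln(Qp/Kp) = (8.314 J mol⁻¹ K⁻¹)(600 K) × ln(26.7/64)
   = (4.988 kJ/mol)(-0.8742) = -4.36 kJ/mol
ΔG < 0, so the forward reaction is spontaneous (proceeds forward).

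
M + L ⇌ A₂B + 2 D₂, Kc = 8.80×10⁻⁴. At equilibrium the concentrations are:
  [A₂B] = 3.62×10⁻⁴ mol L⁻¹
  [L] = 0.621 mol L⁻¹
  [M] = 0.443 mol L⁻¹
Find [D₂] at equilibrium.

At equilibrium, Kc = [A₂B]·[D₂]² / ([M]·[L]) = 8.80×10⁻⁴.
(3.62×10⁻⁴)·([D₂])² / ((0.443)·(0.621)) = 8.80×10⁻⁴
[D₂]² = 0.669 ⇒ [D₂] = 0.818 mol L⁻¹

[D₂] = 0.818 mol L⁻¹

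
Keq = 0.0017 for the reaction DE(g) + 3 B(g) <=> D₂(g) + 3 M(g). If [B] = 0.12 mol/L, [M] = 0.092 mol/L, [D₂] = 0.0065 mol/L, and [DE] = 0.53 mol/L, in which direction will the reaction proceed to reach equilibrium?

in the reverse direction

Q = [D₂]·[M]³ / ([DE]·[B]³) = (0.0065)·(0.092)³ / ((0.53)·(0.12)³) = 0.0055
Q = 0.0055 > Keq = 0.0017, so the reverse reaction proceeds.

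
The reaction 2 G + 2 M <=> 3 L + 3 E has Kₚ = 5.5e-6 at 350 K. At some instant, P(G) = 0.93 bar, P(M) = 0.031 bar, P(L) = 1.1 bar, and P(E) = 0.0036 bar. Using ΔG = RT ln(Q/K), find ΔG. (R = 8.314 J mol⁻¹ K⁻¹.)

ΔG = 7.59 kJ/mol

Qₚ = P(L)³·P(E)³ / (P(G)²·P(M)²) = (1.1)³·(0.0036)³ / ((0.93)²·(0.031)²) = 7.47e-5
ΔG = RT ln(Qₚ/Kₚ) = (8.314 J mol⁻¹ K⁻¹)(350 K) × ln(7.47e-5/5.5e-6)
   = (2.910 kJ/mol)(2.609) = 7.59 kJ/mol
ΔG > 0, so the forward reaction is non-spontaneous (proceeds in reverse).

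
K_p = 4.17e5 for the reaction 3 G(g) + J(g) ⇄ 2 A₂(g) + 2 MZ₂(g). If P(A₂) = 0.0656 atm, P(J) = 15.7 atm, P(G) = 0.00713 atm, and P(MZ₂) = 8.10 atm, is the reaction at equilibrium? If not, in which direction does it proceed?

Q_p = P(A₂)²·P(MZ₂)² / (P(G)³·P(J)) = (0.0656)²·(8.10)² / ((0.00713)³·(15.7)) = 49600
Q_p = 49600 < K_p = 4.17e5, so the forward reaction proceeds.

to the right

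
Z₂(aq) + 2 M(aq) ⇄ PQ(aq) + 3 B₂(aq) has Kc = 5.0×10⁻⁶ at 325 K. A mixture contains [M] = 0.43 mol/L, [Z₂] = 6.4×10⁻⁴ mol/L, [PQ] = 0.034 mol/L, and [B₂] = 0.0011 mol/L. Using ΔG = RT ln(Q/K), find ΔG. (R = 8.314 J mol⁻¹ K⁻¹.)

ΔG = -6.95 kJ/mol

Qc = [PQ]·[B₂]³ / ([Z₂]·[M]²) = (0.034)·(0.0011)³ / ((6.4×10⁻⁴)·(0.43)²) = 3.82×10⁻⁷
ΔG = RT ln(Qc/Kc) = (8.314 J mol⁻¹ K⁻¹)(325 K) × ln(3.82×10⁻⁷/5.0×10⁻⁶)
   = (2.702 kJ/mol)(-2.572) = -6.95 kJ/mol
ΔG < 0, so the forward reaction is spontaneous (proceeds forward).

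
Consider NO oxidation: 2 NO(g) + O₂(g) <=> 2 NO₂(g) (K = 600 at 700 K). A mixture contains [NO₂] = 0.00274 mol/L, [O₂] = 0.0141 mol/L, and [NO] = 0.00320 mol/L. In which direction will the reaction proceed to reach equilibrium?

forward (toward products)

Q = [NO₂]² / ([NO]²·[O₂]) = (0.00274)² / ((0.00320)²·(0.0141)) = 52.0
Q = 52.0 < K = 600, so the forward reaction proceeds.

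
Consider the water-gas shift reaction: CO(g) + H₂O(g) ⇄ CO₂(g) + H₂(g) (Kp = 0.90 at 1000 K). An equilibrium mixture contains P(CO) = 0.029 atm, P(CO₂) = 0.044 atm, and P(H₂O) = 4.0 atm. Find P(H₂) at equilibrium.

At equilibrium, Kp = P(CO₂)·P(H₂) / (P(CO)·P(H₂O)) = 0.90.
(0.044)·(P(H₂)) / ((0.029)·(4.0)) = 0.90
P(H₂) = 2.37 = 2.4 atm

P(H₂) = 2.4 atm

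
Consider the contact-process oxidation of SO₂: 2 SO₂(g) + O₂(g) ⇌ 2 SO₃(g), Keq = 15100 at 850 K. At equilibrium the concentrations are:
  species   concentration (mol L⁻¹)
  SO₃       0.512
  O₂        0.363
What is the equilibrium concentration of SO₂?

At equilibrium, Keq = [SO₃]² / ([SO₂]²·[O₂]) = 15100.
(0.512)² / (([SO₂])²·(0.363)) = 15100
[SO₂]² = 4.78×10⁻⁵ ⇒ [SO₂] = 0.00692 mol L⁻¹

[SO₂] = 0.00692 mol L⁻¹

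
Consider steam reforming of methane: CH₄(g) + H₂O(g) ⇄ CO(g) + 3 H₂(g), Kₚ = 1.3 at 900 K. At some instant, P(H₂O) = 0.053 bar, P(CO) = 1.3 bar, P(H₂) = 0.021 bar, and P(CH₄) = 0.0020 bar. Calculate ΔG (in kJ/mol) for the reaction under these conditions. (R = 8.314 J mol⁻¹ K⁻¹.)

ΔG = -18.2 kJ/mol

Qₚ = P(CO)·P(H₂)³ / (P(CH₄)·P(H₂O)) = (1.3)·(0.021)³ / ((0.0020)·(0.053)) = 0.114
ΔG = RT ln(Qₚ/Kₚ) = (8.314 J mol⁻¹ K⁻¹)(900 K) × ln(0.114/1.3)
   = (7.483 kJ/mol)(-2.434) = -18.2 kJ/mol
ΔG < 0, so the forward reaction is spontaneous (proceeds forward).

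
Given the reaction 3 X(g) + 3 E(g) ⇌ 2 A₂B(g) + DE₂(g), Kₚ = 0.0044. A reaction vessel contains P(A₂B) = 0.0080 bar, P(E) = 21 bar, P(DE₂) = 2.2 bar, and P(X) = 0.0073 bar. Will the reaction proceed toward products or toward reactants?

Qₚ = P(A₂B)²·P(DE₂) / (P(X)³·P(E)³) = (0.0080)²·(2.2) / ((0.0073)³·(21)³) = 0.039
Qₚ = 0.039 > Kₚ = 0.0044, so the reverse reaction proceeds.

in the reverse direction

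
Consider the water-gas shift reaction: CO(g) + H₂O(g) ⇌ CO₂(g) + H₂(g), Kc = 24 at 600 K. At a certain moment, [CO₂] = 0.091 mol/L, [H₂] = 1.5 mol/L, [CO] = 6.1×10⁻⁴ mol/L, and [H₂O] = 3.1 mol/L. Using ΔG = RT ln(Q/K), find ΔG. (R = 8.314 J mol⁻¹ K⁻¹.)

Qc = [CO₂]·[H₂] / ([CO]·[H₂O]) = (0.091)·(1.5) / ((6.1×10⁻⁴)·(3.1)) = 72.2
ΔG = RT ln(Qc/Kc) = (8.314 J mol⁻¹ K⁻¹)(600 K) × ln(72.2/24)
   = (4.988 kJ/mol)(1.101) = 5.49 kJ/mol
ΔG > 0, so the forward reaction is non-spontaneous (proceeds in reverse).

ΔG = 5.49 kJ/mol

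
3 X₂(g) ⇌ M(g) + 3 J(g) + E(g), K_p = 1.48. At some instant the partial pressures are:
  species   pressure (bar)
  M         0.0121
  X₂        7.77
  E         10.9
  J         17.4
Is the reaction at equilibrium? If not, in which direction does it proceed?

at equilibrium

Q_p = P(M)·P(J)³·P(E) / P(X₂)³ = (0.0121)·(17.4)³·(10.9) / (7.77)³ = 1.48
Q_p = 1.48 = K_p, so the system is already at equilibrium.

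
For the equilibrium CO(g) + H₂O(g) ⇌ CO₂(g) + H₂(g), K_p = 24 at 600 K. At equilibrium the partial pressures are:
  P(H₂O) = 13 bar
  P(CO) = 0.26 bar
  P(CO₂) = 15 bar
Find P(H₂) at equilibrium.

P(H₂) = 5.4 bar

At equilibrium, K_p = P(CO₂)·P(H₂) / (P(CO)·P(H₂O)) = 24.
(15)·(P(H₂)) / ((0.26)·(13)) = 24
P(H₂) = 5.41 = 5.4 bar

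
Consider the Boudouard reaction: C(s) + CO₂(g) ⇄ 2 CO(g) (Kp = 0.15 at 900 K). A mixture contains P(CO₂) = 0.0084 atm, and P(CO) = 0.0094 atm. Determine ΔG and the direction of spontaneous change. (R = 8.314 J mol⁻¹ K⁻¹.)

ΔG = -19.9 kJ/mol; the forward reaction is spontaneous

(C is a pure solid — omitted from Qp.)
Qp = P(CO)² / P(CO₂) = (0.0094)² / (0.0084) = 0.0105
ΔG = RT ln(Qp/Kp) = (8.314 J mol⁻¹ K⁻¹)(900 K) × ln(0.0105/0.15)
   = (7.483 kJ/mol)(-2.659) = -19.9 kJ/mol
ΔG < 0, so the forward reaction is spontaneous (proceeds forward).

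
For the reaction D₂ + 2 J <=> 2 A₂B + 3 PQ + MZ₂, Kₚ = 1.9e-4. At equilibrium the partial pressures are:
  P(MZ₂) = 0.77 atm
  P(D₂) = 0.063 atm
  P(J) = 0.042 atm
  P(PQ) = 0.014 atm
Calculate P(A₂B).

P(A₂B) = 0.10 atm

At equilibrium, Kₚ = P(A₂B)²·P(PQ)³·P(MZ₂) / (P(D₂)·P(J)²) = 1.9e-4.
(P(A₂B))²·(0.014)³·(0.77) / ((0.063)·(0.042)²) = 1.9e-4
P(A₂B)² = 0.00999 ⇒ P(A₂B) = 0.10 atm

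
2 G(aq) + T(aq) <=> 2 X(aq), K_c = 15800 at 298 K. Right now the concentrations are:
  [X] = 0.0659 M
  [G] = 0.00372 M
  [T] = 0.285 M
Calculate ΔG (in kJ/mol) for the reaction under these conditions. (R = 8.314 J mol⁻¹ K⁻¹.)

Q_c = [X]² / ([G]²·[T]) = (0.0659)² / ((0.00372)²·(0.285)) = 1100
ΔG = RT ln(Q_c/K_c) = (8.314 J mol⁻¹ K⁻¹)(298 K) × ln(1100/15800)
   = (2.478 kJ/mol)(-2.665) = -6.60 kJ/mol
ΔG < 0, so the forward reaction is spontaneous (proceeds forward).

ΔG = -6.60 kJ/mol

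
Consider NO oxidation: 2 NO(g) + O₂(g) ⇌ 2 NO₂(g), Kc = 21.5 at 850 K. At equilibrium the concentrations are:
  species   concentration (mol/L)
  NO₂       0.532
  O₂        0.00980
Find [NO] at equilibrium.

[NO] = 1.16 mol/L

At equilibrium, Kc = [NO₂]² / ([NO]²·[O₂]) = 21.5.
(0.532)² / (([NO])²·(0.00980)) = 21.5
[NO]² = 1.34 ⇒ [NO] = 1.16 mol/L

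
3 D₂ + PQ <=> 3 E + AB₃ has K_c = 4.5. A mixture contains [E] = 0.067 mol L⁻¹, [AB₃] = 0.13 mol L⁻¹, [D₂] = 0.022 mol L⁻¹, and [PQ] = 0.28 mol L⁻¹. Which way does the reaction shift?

Q_c = [E]³·[AB₃] / ([D₂]³·[PQ]) = (0.067)³·(0.13) / ((0.022)³·(0.28)) = 13
Q_c = 13 > K_c = 4.5, so the reverse reaction proceeds.

reverse (toward reactants)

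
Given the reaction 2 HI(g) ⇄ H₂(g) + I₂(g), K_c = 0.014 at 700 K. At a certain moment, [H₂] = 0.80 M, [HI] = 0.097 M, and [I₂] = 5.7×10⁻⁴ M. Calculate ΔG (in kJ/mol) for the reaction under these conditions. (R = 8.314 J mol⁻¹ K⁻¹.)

ΔG = 7.23 kJ/mol

Q_c = [H₂]·[I₂] / [HI]² = (0.80)·(5.7×10⁻⁴) / (0.097)² = 0.0485
ΔG = RT ln(Q_c/K_c) = (8.314 J mol⁻¹ K⁻¹)(700 K) × ln(0.0485/0.014)
   = (5.820 kJ/mol)(1.243) = 7.23 kJ/mol
ΔG > 0, so the forward reaction is non-spontaneous (proceeds in reverse).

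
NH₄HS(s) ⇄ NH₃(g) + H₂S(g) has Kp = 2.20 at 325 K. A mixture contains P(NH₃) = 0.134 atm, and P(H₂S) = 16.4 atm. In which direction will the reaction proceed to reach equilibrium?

no net change (already at equilibrium)

(NH₄HS is a pure solid — omitted from Qp.)
Qp = P(NH₃)·P(H₂S) = (0.134)·(16.4) = 2.20
Qp = 2.20 = Kp, so the system is already at equilibrium.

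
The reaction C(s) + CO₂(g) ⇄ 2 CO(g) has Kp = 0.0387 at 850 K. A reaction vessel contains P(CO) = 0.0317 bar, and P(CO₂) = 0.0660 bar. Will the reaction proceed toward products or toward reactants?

(C is a pure solid — omitted from Qp.)
Qp = P(CO)² / P(CO₂) = (0.0317)² / (0.0660) = 0.0152
Qp = 0.0152 < Kp = 0.0387, so the forward reaction proceeds.

toward products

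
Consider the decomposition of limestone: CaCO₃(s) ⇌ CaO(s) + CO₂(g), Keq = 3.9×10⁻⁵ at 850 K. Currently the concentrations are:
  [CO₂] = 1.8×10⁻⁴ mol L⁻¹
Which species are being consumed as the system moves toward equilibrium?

(CaCO₃, CaO are pure solids — omitted from Q.)
Q = [CO₂] = 1.8×10⁻⁴
Q = 1.8×10⁻⁴ > Keq = 3.9×10⁻⁵: net reverse reaction.

CaO, CO₂ (products)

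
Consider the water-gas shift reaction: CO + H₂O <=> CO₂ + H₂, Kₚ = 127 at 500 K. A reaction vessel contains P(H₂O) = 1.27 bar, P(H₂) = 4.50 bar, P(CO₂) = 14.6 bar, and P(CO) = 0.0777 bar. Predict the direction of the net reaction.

to the left

Qₚ = P(CO₂)·P(H₂) / (P(CO)·P(H₂O)) = (14.6)·(4.50) / ((0.0777)·(1.27)) = 666
Qₚ = 666 > Kₚ = 127, so the reverse reaction proceeds.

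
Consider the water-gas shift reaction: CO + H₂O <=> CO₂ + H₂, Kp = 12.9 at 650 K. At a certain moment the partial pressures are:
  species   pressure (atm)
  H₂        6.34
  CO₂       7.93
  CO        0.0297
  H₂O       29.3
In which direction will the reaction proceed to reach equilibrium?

Qp = P(CO₂)·P(H₂) / (P(CO)·P(H₂O)) = (7.93)·(6.34) / ((0.0297)·(29.3)) = 57.8
Qp = 57.8 > Kp = 12.9, so the reverse reaction proceeds.

in the reverse direction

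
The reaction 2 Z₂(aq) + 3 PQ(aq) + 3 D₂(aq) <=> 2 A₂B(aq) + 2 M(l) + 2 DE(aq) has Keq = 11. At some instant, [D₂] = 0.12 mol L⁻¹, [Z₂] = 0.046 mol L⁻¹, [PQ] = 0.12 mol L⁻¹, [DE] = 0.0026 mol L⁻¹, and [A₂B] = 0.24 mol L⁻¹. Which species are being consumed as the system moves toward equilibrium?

(M is a pure liquid — omitted from Q.)
Q = [A₂B]²·[DE]² / ([Z₂]²·[PQ]³·[D₂]³) = (0.24)²·(0.0026)² / ((0.046)²·(0.12)³·(0.12)³) = 62
Q = 62 > Keq = 11: net reverse reaction.

A₂B, M, DE (products)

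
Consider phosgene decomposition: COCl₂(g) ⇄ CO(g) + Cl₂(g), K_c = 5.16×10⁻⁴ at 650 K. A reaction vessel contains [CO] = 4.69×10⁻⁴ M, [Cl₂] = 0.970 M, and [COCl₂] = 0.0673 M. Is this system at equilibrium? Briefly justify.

Q_c = [CO]·[Cl₂] / [COCl₂] = (4.69×10⁻⁴)·(0.970) / (0.0673) = 0.00676
Q_c = 0.00676 > K_c = 5.16×10⁻⁴: net reverse reaction.

no; Q > K, reaction proceeds in reverse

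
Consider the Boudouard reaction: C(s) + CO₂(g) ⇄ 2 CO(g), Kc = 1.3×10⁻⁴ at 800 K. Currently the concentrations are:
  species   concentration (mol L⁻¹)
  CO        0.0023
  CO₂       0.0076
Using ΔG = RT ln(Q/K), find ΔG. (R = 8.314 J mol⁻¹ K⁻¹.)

(C is a pure solid — omitted from Qc.)
Qc = [CO]² / [CO₂] = (0.0023)² / (0.0076) = 6.96×10⁻⁴
ΔG = RT ln(Qc/Kc) = (8.314 J mol⁻¹ K⁻¹)(800 K) × ln(6.96×10⁻⁴/1.3×10⁻⁴)
   = (6.651 kJ/mol)(1.678) = 11.2 kJ/mol
ΔG > 0, so the forward reaction is non-spontaneous (proceeds in reverse).

ΔG = 11.2 kJ/mol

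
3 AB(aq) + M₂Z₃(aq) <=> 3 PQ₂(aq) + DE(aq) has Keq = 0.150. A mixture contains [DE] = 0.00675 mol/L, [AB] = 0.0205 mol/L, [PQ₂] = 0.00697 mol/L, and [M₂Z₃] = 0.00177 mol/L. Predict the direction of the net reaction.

Q = [PQ₂]³·[DE] / ([AB]³·[M₂Z₃]) = (0.00697)³·(0.00675) / ((0.0205)³·(0.00177)) = 0.150
Q = 0.150 = Keq, so the system is already at equilibrium.

at equilibrium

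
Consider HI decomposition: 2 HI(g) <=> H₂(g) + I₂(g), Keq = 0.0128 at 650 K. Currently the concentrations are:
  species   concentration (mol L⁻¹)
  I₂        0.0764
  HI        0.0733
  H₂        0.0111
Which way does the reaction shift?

Q = [H₂]·[I₂] / [HI]² = (0.0111)·(0.0764) / (0.0733)² = 0.158
Q = 0.158 > Keq = 0.0128, so the reverse reaction proceeds.

toward reactants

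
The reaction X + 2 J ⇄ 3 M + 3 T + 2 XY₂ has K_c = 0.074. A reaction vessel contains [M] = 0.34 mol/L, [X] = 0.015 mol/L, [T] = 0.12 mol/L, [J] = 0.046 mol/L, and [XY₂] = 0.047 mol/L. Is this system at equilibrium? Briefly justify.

no; Q < K, reaction proceeds forward

Q_c = [M]³·[T]³·[XY₂]² / ([X]·[J]²) = (0.34)³·(0.12)³·(0.047)² / ((0.015)·(0.046)²) = 0.0047
Q_c = 0.0047 < K_c = 0.074: net forward reaction.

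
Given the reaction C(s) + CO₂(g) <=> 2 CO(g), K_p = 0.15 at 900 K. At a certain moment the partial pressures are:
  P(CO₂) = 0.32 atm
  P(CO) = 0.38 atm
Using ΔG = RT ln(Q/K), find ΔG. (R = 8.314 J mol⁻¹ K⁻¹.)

(C is a pure solid — omitted from Q_p.)
Q_p = P(CO)² / P(CO₂) = (0.38)² / (0.32) = 0.451
ΔG = RT ln(Q_p/K_p) = (8.314 J mol⁻¹ K⁻¹)(900 K) × ln(0.451/0.15)
   = (7.483 kJ/mol)(1.101) = 8.24 kJ/mol
ΔG > 0, so the forward reaction is non-spontaneous (proceeds in reverse).

ΔG = 8.24 kJ/mol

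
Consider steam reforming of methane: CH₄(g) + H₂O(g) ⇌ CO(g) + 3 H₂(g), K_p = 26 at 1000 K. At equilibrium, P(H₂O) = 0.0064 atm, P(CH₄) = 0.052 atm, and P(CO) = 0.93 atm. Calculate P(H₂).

At equilibrium, K_p = P(CO)·P(H₂)³ / (P(CH₄)·P(H₂O)) = 26.
(0.93)·(P(H₂))³ / ((0.052)·(0.0064)) = 26
P(H₂)³ = 0.00930 ⇒ P(H₂) = 0.21 atm

P(H₂) = 0.21 atm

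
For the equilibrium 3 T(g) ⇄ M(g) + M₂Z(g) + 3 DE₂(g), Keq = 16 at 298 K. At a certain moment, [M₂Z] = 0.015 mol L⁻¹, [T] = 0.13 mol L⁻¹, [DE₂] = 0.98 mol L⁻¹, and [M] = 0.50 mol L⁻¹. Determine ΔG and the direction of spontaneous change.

ΔG = -3.98 kJ/mol; the forward reaction is spontaneous

Q = [M]·[M₂Z]·[DE₂]³ / [T]³ = (0.50)·(0.015)·(0.98)³ / (0.13)³ = 3.21
ΔG = RT ln(Q/Keq) = (8.314 J mol⁻¹ K⁻¹)(298 K) × ln(3.21/16)
   = (2.478 kJ/mol)(-1.606) = -3.98 kJ/mol
ΔG < 0, so the forward reaction is spontaneous (proceeds forward).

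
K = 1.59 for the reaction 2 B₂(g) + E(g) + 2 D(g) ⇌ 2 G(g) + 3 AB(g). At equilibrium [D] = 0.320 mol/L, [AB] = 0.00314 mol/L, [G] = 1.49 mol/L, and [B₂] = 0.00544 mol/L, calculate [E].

[E] = 0.0143 mol/L

At equilibrium, K = [G]²·[AB]³ / ([B₂]²·[E]·[D]²) = 1.59.
(1.49)²·(0.00314)³ / ((0.00544)²·([E])·(0.320)²) = 1.59
[E] = 0.0143 mol/L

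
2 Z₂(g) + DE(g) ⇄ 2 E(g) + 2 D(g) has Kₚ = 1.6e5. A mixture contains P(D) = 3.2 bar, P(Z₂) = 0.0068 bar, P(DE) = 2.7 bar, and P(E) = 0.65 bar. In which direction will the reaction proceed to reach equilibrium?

in the forward direction

Qₚ = P(E)²·P(D)² / (P(Z₂)²·P(DE)) = (0.65)²·(3.2)² / ((0.0068)²·(2.7)) = 35000
Qₚ = 35000 < Kₚ = 1.6e5, so the forward reaction proceeds.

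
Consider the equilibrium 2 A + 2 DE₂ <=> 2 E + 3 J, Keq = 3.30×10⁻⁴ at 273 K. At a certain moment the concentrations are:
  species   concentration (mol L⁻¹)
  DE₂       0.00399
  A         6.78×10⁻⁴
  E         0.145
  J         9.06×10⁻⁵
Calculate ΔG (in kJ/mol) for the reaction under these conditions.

ΔG = 4.24 kJ/mol

Q = [E]²·[J]³ / ([A]²·[DE₂]²) = (0.145)²·(9.06×10⁻⁵)³ / ((6.78×10⁻⁴)²·(0.00399)²) = 0.00214
ΔG = RT ln(Q/Keq) = (8.314 J mol⁻¹ K⁻¹)(273 K) × ln(0.00214/3.30×10⁻⁴)
   = (2.270 kJ/mol)(1.869) = 4.24 kJ/mol
ΔG > 0, so the forward reaction is non-spontaneous (proceeds in reverse).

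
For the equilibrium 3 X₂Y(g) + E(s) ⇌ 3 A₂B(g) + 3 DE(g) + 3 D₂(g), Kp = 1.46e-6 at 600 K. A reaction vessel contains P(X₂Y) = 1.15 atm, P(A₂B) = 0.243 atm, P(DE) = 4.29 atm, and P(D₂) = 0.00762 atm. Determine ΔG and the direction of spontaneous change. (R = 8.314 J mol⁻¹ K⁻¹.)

ΔG = -7.42 kJ/mol; the forward reaction is spontaneous

(E is a pure solid — omitted from Qp.)
Qp = P(A₂B)³·P(DE)³·P(D₂)³ / P(X₂Y)³ = (0.243)³·(4.29)³·(0.00762)³ / (1.15)³ = 3.30e-7
ΔG = RT ln(Qp/Kp) = (8.314 J mol⁻¹ K⁻¹)(600 K) × ln(3.30e-7/1.46e-6)
   = (4.988 kJ/mol)(-1.487) = -7.42 kJ/mol
ΔG < 0, so the forward reaction is spontaneous (proceeds forward).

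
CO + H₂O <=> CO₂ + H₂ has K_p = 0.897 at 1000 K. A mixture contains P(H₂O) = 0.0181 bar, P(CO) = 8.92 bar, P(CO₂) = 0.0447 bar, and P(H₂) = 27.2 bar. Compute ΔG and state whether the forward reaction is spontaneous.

Q_p = P(CO₂)·P(H₂) / (P(CO)·P(H₂O)) = (0.0447)·(27.2) / ((8.92)·(0.0181)) = 7.53
ΔG = RT ln(Q_p/K_p) = (8.314 J mol⁻¹ K⁻¹)(1000 K) × ln(7.53/0.897)
   = (8.314 kJ/mol)(2.128) = 17.7 kJ/mol
ΔG > 0, so the forward reaction is non-spontaneous (proceeds in reverse).

ΔG = 17.7 kJ/mol; the forward reaction is non-spontaneous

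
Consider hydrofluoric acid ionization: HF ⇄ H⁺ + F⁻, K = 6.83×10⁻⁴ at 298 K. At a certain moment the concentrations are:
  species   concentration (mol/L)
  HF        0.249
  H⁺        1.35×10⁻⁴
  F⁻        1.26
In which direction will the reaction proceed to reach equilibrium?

Q = [H⁺]·[F⁻] / [HF] = (1.35×10⁻⁴)·(1.26) / (0.249) = 6.83×10⁻⁴
Q = 6.83×10⁻⁴ = K, so the system is already at equilibrium.

neither direction; the system is at equilibrium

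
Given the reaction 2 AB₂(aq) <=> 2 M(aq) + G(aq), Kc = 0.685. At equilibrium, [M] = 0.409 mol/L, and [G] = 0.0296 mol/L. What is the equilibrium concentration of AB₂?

[AB₂] = 0.0850 mol/L

At equilibrium, Kc = [M]²·[G] / [AB₂]² = 0.685.
(0.409)²·(0.0296) / ([AB₂])² = 0.685
[AB₂]² = 0.00723 ⇒ [AB₂] = 0.0850 mol/L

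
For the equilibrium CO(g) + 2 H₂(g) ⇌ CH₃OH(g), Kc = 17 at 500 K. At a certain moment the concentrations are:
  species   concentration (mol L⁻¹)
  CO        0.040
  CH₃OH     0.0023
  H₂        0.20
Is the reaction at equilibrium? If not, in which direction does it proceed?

forward (toward products)

Qc = [CH₃OH] / ([CO]·[H₂]²) = (0.0023) / ((0.040)·(0.20)²) = 1.4
Qc = 1.4 < Kc = 17, so the forward reaction proceeds.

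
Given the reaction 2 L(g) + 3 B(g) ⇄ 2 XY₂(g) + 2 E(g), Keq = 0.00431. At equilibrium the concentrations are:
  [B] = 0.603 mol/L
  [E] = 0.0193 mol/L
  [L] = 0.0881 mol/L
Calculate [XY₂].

At equilibrium, Keq = [XY₂]²·[E]² / ([L]²·[B]³) = 0.00431.
([XY₂])²·(0.0193)² / ((0.0881)²·(0.603)³) = 0.00431
[XY₂]² = 0.0197 ⇒ [XY₂] = 0.140 mol/L

[XY₂] = 0.140 mol/L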